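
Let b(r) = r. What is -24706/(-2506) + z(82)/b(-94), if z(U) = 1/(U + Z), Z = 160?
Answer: 281004791/28503244 ≈ 9.8587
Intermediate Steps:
z(U) = 1/(160 + U) (z(U) = 1/(U + 160) = 1/(160 + U))
-24706/(-2506) + z(82)/b(-94) = -24706/(-2506) + 1/((160 + 82)*(-94)) = -24706*(-1/2506) - 1/94/242 = 12353/1253 + (1/242)*(-1/94) = 12353/1253 - 1/22748 = 281004791/28503244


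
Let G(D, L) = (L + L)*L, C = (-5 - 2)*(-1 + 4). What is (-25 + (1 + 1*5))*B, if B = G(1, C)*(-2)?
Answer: 33516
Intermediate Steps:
C = -21 (C = -7*3 = -21)
G(D, L) = 2*L² (G(D, L) = (2*L)*L = 2*L²)
B = -1764 (B = (2*(-21)²)*(-2) = (2*441)*(-2) = 882*(-2) = -1764)
(-25 + (1 + 1*5))*B = (-25 + (1 + 1*5))*(-1764) = (-25 + (1 + 5))*(-1764) = (-25 + 6)*(-1764) = -19*(-1764) = 33516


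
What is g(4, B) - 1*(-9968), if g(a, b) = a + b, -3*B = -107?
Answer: 30023/3 ≈ 10008.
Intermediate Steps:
B = 107/3 (B = -⅓*(-107) = 107/3 ≈ 35.667)
g(4, B) - 1*(-9968) = (4 + 107/3) - 1*(-9968) = 119/3 + 9968 = 30023/3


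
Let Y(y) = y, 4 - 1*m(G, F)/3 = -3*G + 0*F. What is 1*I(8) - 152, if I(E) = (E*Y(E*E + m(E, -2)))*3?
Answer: 3400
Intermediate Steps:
m(G, F) = 12 + 9*G (m(G, F) = 12 - 3*(-3*G + 0*F) = 12 - 3*(-3*G + 0) = 12 - (-9)*G = 12 + 9*G)
I(E) = 3*E*(12 + E² + 9*E) (I(E) = (E*(E*E + (12 + 9*E)))*3 = (E*(E² + (12 + 9*E)))*3 = (E*(12 + E² + 9*E))*3 = 3*E*(12 + E² + 9*E))
1*I(8) - 152 = 1*(3*8*(12 + 8² + 9*8)) - 152 = 1*(3*8*(12 + 64 + 72)) - 152 = 1*(3*8*148) - 152 = 1*3552 - 152 = 3552 - 152 = 3400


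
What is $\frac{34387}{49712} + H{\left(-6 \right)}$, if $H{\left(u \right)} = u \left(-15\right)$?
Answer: $\frac{4508467}{49712} \approx 90.692$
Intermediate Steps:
$H{\left(u \right)} = - 15 u$
$\frac{34387}{49712} + H{\left(-6 \right)} = \frac{34387}{49712} - -90 = 34387 \cdot \frac{1}{49712} + 90 = \frac{34387}{49712} + 90 = \frac{4508467}{49712}$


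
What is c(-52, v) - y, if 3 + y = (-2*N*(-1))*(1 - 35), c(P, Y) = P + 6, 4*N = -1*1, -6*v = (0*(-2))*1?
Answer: -60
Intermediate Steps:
v = 0 (v = -0*(-2)/6 = -0 = -⅙*0 = 0)
N = -¼ (N = (-1*1)/4 = (¼)*(-1) = -¼ ≈ -0.25000)
c(P, Y) = 6 + P
y = 14 (y = -3 + (-2*(-¼)*(-1))*(1 - 35) = -3 + ((½)*(-1))*(-34) = -3 - ½*(-34) = -3 + 17 = 14)
c(-52, v) - y = (6 - 52) - 1*14 = -46 - 14 = -60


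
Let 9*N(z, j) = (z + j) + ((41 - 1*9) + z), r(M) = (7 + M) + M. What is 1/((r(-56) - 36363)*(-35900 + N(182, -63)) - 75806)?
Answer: 1/1307776078 ≈ 7.6466e-10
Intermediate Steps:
r(M) = 7 + 2*M
N(z, j) = 32/9 + j/9 + 2*z/9 (N(z, j) = ((z + j) + ((41 - 1*9) + z))/9 = ((j + z) + ((41 - 9) + z))/9 = ((j + z) + (32 + z))/9 = (32 + j + 2*z)/9 = 32/9 + j/9 + 2*z/9)
1/((r(-56) - 36363)*(-35900 + N(182, -63)) - 75806) = 1/(((7 + 2*(-56)) - 36363)*(-35900 + (32/9 + (⅑)*(-63) + (2/9)*182)) - 75806) = 1/(((7 - 112) - 36363)*(-35900 + (32/9 - 7 + 364/9)) - 75806) = 1/((-105 - 36363)*(-35900 + 37) - 75806) = 1/(-36468*(-35863) - 75806) = 1/(1307851884 - 75806) = 1/1307776078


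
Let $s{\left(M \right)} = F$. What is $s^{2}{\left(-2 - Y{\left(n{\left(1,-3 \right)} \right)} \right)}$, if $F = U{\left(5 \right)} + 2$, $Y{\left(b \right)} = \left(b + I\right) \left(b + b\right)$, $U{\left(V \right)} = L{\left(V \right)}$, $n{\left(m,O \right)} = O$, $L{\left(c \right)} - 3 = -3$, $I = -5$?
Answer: $4$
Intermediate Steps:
$L{\left(c \right)} = 0$ ($L{\left(c \right)} = 3 - 3 = 0$)
$U{\left(V \right)} = 0$
$Y{\left(b \right)} = 2 b \left(-5 + b\right)$ ($Y{\left(b \right)} = \left(b - 5\right) \left(b + b\right) = \left(-5 + b\right) 2 b = 2 b \left(-5 + b\right)$)
$F = 2$ ($F = 0 + 2 = 2$)
$s{\left(M \right)} = 2$
$s^{2}{\left(-2 - Y{\left(n{\left(1,-3 \right)} \right)} \right)} = 2^{2} = 4$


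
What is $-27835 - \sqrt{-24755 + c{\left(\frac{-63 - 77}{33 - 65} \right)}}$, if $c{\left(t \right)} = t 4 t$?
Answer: $-27835 - \frac{i \sqrt{394855}}{4} \approx -27835.0 - 157.09 i$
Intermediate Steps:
$c{\left(t \right)} = 4 t^{2}$ ($c{\left(t \right)} = 4 t t = 4 t^{2}$)
$-27835 - \sqrt{-24755 + c{\left(\frac{-63 - 77}{33 - 65} \right)}} = -27835 - \sqrt{-24755 + 4 \left(\frac{-63 - 77}{33 - 65}\right)^{2}} = -27835 - \sqrt{-24755 + 4 \left(- \frac{140}{-32}\right)^{2}} = -27835 - \sqrt{-24755 + 4 \left(\left(-140\right) \left(- \frac{1}{32}\right)\right)^{2}} = -27835 - \sqrt{-24755 + 4 \left(\frac{35}{8}\right)^{2}} = -27835 - \sqrt{-24755 + 4 \cdot \frac{1225}{64}} = -27835 - \sqrt{-24755 + \frac{1225}{16}} = -27835 - \sqrt{- \frac{394855}{16}} = -27835 - \frac{i \sqrt{394855}}{4}$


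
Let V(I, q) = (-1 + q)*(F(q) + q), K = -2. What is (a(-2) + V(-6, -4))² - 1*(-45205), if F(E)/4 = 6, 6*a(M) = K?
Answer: 497446/9 ≈ 55272.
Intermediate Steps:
a(M) = -⅓ (a(M) = (⅙)*(-2) = -⅓)
F(E) = 24 (F(E) = 4*6 = 24)
V(I, q) = (-1 + q)*(24 + q)
(a(-2) + V(-6, -4))² - 1*(-45205) = (-⅓ + (-24 + (-4)² + 23*(-4)))² - 1*(-45205) = (-⅓ + (-24 + 16 - 92))² + 45205 = (-⅓ - 100)² + 45205 = (-301/3)² + 45205 = 90601/9 + 45205 = 497446/9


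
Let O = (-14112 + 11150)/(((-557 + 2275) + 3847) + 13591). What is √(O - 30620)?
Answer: 3*I*√312114924122/9578 ≈ 174.99*I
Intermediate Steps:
O = -1481/9578 (O = -2962/((1718 + 3847) + 13591) = -2962/(5565 + 13591) = -2962/19156 = -2962*1/19156 = -1481/9578 ≈ -0.15463)
√(O - 30620) = √(-1481/9578 - 30620) = √(-293279841/9578) = 3*I*√312114924122/9578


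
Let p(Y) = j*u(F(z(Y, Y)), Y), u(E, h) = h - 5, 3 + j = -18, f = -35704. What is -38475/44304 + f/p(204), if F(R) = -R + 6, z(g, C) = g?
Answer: 473680997/61715472 ≈ 7.6752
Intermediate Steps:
j = -21 (j = -3 - 18 = -21)
F(R) = 6 - R
u(E, h) = -5 + h
p(Y) = 105 - 21*Y (p(Y) = -21*(-5 + Y) = 105 - 21*Y)
-38475/44304 + f/p(204) = -38475/44304 - 35704/(105 - 21*204) = -38475*1/44304 - 35704/(105 - 4284) = -12825/14768 - 35704/(-4179) = -12825/14768 - 35704*(-1/4179) = -12825/14768 + 35704/4179 = 473680997/61715472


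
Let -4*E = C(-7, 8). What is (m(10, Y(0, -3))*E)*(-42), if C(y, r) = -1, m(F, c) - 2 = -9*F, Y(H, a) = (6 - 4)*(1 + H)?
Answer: 924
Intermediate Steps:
Y(H, a) = 2 + 2*H (Y(H, a) = 2*(1 + H) = 2 + 2*H)
m(F, c) = 2 - 9*F
E = 1/4 (E = -1/4*(-1) = 1/4 ≈ 0.25000)
(m(10, Y(0, -3))*E)*(-42) = ((2 - 9*10)*(1/4))*(-42) = ((2 - 90)*(1/4))*(-42) = -88*1/4*(-42) = -22*(-42) = 924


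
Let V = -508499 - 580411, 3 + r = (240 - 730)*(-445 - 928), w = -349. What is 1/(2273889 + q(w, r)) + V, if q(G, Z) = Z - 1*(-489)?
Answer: -3209175661949/2947145 ≈ -1.0889e+6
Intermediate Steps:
r = 672767 (r = -3 + (240 - 730)*(-445 - 928) = -3 - 490*(-1373) = -3 + 672770 = 672767)
q(G, Z) = 489 + Z (q(G, Z) = Z + 489 = 489 + Z)
V = -1088910
1/(2273889 + q(w, r)) + V = 1/(2273889 + (489 + 672767)) - 1088910 = 1/(2273889 + 673256) - 1088910 = 1/2947145 - 1088910 = -3209175661949/2947145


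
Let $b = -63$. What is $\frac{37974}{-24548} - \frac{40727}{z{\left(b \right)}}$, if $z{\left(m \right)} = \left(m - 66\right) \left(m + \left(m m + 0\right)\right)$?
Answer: $- \frac{2266793110}{1546137369} \approx -1.4661$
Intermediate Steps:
$z{\left(m \right)} = \left(-66 + m\right) \left(m + m^{2}\right)$ ($z{\left(m \right)} = \left(-66 + m\right) \left(m + \left(m^{2} + 0\right)\right) = \left(-66 + m\right) \left(m + m^{2}\right)$)
$\frac{37974}{-24548} - \frac{40727}{z{\left(b \right)}} = \frac{37974}{-24548} - \frac{40727}{\left(-63\right) \left(-66 + \left(-63\right)^{2} - -4095\right)} = 37974 \left(- \frac{1}{24548}\right) - \frac{40727}{\left(-63\right) \left(-66 + 3969 + 4095\right)} = - \frac{18987}{12274} - \frac{40727}{\left(-63\right) 7998} = - \frac{18987}{12274} - \frac{40727}{-503874} = - \frac{18987}{12274} - - \frac{40727}{503874} = - \frac{18987}{12274} + \frac{40727}{503874} = - \frac{2266793110}{1546137369}$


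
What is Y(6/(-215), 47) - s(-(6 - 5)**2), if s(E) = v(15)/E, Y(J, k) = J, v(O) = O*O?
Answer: 48369/215 ≈ 224.97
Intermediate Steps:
v(O) = O**2
s(E) = 225/E (s(E) = 15**2/E = 225/E)
Y(6/(-215), 47) - s(-(6 - 5)**2) = 6/(-215) - 225/((-(6 - 5)**2)) = 6*(-1/215) - 225/((-1*1**2)) = -6/215 - 225/((-1*1)) = -6/215 - 225/(-1) = -6/215 - 225*(-1) = -6/215 - 1*(-225) = -6/215 + 225 = 48369/215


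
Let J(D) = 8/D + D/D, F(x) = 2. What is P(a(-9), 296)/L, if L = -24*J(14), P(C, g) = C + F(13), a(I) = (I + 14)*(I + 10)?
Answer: -49/264 ≈ -0.18561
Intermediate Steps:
J(D) = 1 + 8/D (J(D) = 8/D + 1 = 1 + 8/D)
a(I) = (10 + I)*(14 + I) (a(I) = (14 + I)*(10 + I) = (10 + I)*(14 + I))
P(C, g) = 2 + C (P(C, g) = C + 2 = 2 + C)
L = -264/7 (L = -24*(8 + 14)/14 = -12*22/7 = -24*11/7 = -264/7 ≈ -37.714)
P(a(-9), 296)/L = (2 + (140 + (-9)² + 24*(-9)))/(-264/7) = (2 + (140 + 81 - 216))*(-7/264) = (2 + 5)*(-7/264) = 7*(-7/264) = -49/264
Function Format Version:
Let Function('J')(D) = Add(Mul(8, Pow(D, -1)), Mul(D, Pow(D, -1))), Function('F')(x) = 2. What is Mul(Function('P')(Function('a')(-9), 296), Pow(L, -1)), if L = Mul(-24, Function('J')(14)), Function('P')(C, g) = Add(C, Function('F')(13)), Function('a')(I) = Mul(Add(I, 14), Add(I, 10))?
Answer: Rational(-49, 264) ≈ -0.18561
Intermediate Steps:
Function('J')(D) = Add(1, Mul(8, Pow(D, -1))) (Function('J')(D) = Add(Mul(8, Pow(D, -1)), 1) = Add(1, Mul(8, Pow(D, -1))))
Function('a')(I) = Mul(Add(10, I), Add(14, I)) (Function('a')(I) = Mul(Add(14, I), Add(10, I)) = Mul(Add(10, I), Add(14, I)))
Function('P')(C, g) = Add(2, C) (Function('P')(C, g) = Add(C, 2) = Add(2, C))
L = Rational(-264, 7) (L = Mul(-24, Mul(Pow(14, -1), Add(8, 14))) = Mul(-24, Mul(Rational(1, 14), 22)) = Mul(-24, Rational(11, 7)) = Rational(-264, 7) ≈ -37.714)
Mul(Function('P')(Function('a')(-9), 296), Pow(L, -1)) = Mul(Add(2, Add(140, Pow(-9, 2), Mul(24, -9))), Pow(Rational(-264, 7), -1)) = Mul(Add(2, Add(140, 81, -216)), Rational(-7, 264)) = Mul(Add(2, 5), Rational(-7, 264)) = Mul(7, Rational(-7, 264)) = Rational(-49, 264)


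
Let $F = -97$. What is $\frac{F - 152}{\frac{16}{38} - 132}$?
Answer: $\frac{4731}{2500} \approx 1.8924$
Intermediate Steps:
$\frac{F - 152}{\frac{16}{38} - 132} = \frac{-97 - 152}{\frac{16}{38} - 132} = - \frac{249}{16 \cdot \frac{1}{38} - 132} = - \frac{249}{\frac{8}{19} - 132} = - \frac{249}{- \frac{2500}{19}} = \left(-249\right) \left(- \frac{19}{2500}\right) = \frac{4731}{2500}$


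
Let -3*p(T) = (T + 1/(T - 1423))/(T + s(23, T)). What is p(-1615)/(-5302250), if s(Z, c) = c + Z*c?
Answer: 1635457/650370008312500 ≈ 2.5147e-9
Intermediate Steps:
p(T) = -(T + 1/(-1423 + T))/(75*T) (p(T) = -(T + 1/(T - 1423))/(3*(T + T*(1 + 23))) = -(T + 1/(-1423 + T))/(3*(T + T*24)) = -(T + 1/(-1423 + T))/(3*(T + 24*T)) = -(T + 1/(-1423 + T))/(3*(25*T)) = -(T + 1/(-1423 + T))*1/(25*T)/3 = -(T + 1/(-1423 + T))/(75*T))
p(-1615)/(-5302250) = ((1/75)*(-1 - 1*(-1615)² + 1423*(-1615))/(-1615*(-1423 - 1615)))/(-5302250) = ((1/75)*(-1/1615)*(-1 - 1*2608225 - 2298145)/(-3038))*(-1/5302250) = ((1/75)*(-1/1615)*(-1/3038)*(-1 - 2608225 - 2298145))*(-1/5302250) = ((1/75)*(-1/1615)*(-1/3038)*(-4906371))*(-1/5302250) = -1635457/122659250*(-1/5302250) = 1635457/650370008312500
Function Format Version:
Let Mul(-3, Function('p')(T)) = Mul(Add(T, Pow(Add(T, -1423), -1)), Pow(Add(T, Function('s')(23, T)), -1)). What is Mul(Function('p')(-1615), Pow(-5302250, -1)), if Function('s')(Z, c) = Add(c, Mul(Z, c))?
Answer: Rational(1635457, 650370008312500) ≈ 2.5147e-9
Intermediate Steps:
Function('p')(T) = Mul(Rational(-1, 75), Pow(T, -1), Add(T, Pow(Add(-1423, T), -1))) (Function('p')(T) = Mul(Rational(-1, 3), Mul(Add(T, Pow(Add(T, -1423), -1)), Pow(Add(T, Mul(T, Add(1, 23))), -1))) = Mul(Rational(-1, 3), Mul(Add(T, Pow(Add(-1423, T), -1)), Pow(Add(T, Mul(T, 24)), -1))) = Mul(Rational(-1, 3), Mul(Add(T, Pow(Add(-1423, T), -1)), Pow(Add(T, Mul(24, T)), -1))) = Mul(Rational(-1, 3), Mul(Add(T, Pow(Add(-1423, T), -1)), Pow(Mul(25, T), -1))) = Mul(Rational(-1, 3), Mul(Add(T, Pow(Add(-1423, T), -1)), Mul(Rational(1, 25), Pow(T, -1)))) = Mul(Rational(-1, 3), Mul(Rational(1, 25), Pow(T, -1), Add(T, Pow(Add(-1423, T), -1)))) = Mul(Rational(-1, 75), Pow(T, -1), Add(T, Pow(Add(-1423, T), -1))))
Mul(Function('p')(-1615), Pow(-5302250, -1)) = Mul(Mul(Rational(1, 75), Pow(-1615, -1), Pow(Add(-1423, -1615), -1), Add(-1, Mul(-1, Pow(-1615, 2)), Mul(1423, -1615))), Pow(-5302250, -1)) = Mul(Mul(Rational(1, 75), Rational(-1, 1615), Pow(-3038, -1), Add(-1, Mul(-1, 2608225), -2298145)), Rational(-1, 5302250)) = Mul(Mul(Rational(1, 75), Rational(-1, 1615), Rational(-1, 3038), Add(-1, -2608225, -2298145)), Rational(-1, 5302250)) = Mul(Mul(Rational(1, 75), Rational(-1, 1615), Rational(-1, 3038), -4906371), Rational(-1, 5302250)) = Mul(Rational(-1635457, 122659250), Rational(-1, 5302250)) = Rational(1635457, 650370008312500)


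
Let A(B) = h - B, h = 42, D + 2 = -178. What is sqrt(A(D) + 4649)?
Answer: sqrt(4871) ≈ 69.793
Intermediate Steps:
D = -180 (D = -2 - 178 = -180)
A(B) = 42 - B
sqrt(A(D) + 4649) = sqrt((42 - 1*(-180)) + 4649) = sqrt((42 + 180) + 4649) = sqrt(222 + 4649) = sqrt(4871)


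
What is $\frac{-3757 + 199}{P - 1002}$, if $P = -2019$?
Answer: $\frac{1186}{1007} \approx 1.1778$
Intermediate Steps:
$\frac{-3757 + 199}{P - 1002} = \frac{-3757 + 199}{-2019 - 1002} = - \frac{3558}{-3021} = \left(-3558\right) \left(- \frac{1}{3021}\right) = \frac{1186}{1007}$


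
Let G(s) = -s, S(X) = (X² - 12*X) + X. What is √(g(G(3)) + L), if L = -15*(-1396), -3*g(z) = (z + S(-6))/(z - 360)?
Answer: √2533751/11 ≈ 144.71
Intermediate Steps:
S(X) = X² - 11*X
g(z) = -(102 + z)/(3*(-360 + z)) (g(z) = -(z - 6*(-11 - 6))/(3*(z - 360)) = -(z - 6*(-17))/(3*(-360 + z)) = -(z + 102)/(3*(-360 + z)) = -(102 + z)/(3*(-360 + z)))
L = 20940
√(g(G(3)) + L) = √((-102 - (-1)*3)/(3*(-360 - 1*3)) + 20940) = √((-102 - 1*(-3))/(3*(-360 - 3)) + 20940) = √((⅓)*(-102 + 3)/(-363) + 20940) = √((⅓)*(-1/363)*(-99) + 20940) = √(1/11 + 20940) = √(230341/11) = √2533751/11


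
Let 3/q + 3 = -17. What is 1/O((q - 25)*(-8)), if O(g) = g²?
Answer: 25/1012036 ≈ 2.4703e-5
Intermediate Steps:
q = -3/20 (q = 3/(-3 - 17) = 3/(-20) = 3*(-1/20) = -3/20 ≈ -0.15000)
1/O((q - 25)*(-8)) = 1/(((-3/20 - 25)*(-8))²) = 1/((-503/20*(-8))²) = 1/((1006/5)²) = 1/(1012036/25) = 25/1012036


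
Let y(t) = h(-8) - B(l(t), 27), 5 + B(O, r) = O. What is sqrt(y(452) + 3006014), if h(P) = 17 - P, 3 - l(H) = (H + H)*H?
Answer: sqrt(3414649) ≈ 1847.9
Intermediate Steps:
l(H) = 3 - 2*H**2 (l(H) = 3 - (H + H)*H = 3 - 2*H*H = 3 - 2*H**2)
B(O, r) = -5 + O
y(t) = 27 + 2*t**2 (y(t) = (17 - 1*(-8)) - (-5 + (3 - 2*t**2)) = (17 + 8) - (-2 - 2*t**2) = 25 + (2 + 2*t**2) = 27 + 2*t**2)
sqrt(y(452) + 3006014) = sqrt((27 + 2*452**2) + 3006014) = sqrt((27 + 2*204304) + 3006014) = sqrt((27 + 408608) + 3006014) = sqrt(408635 + 3006014) = sqrt(3414649)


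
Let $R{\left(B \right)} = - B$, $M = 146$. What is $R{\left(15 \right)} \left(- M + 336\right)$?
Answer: $-2850$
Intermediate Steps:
$R{\left(15 \right)} \left(- M + 336\right) = \left(-1\right) 15 \left(\left(-1\right) 146 + 336\right) = - 15 \left(-146 + 336\right) = \left(-15\right) 190 = -2850$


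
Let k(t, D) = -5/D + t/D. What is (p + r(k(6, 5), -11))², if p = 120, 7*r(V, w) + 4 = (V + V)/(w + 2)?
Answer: 28879876/2025 ≈ 14262.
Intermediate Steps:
r(V, w) = -4/7 + 2*V/(7*(2 + w)) (r(V, w) = -4/7 + ((V + V)/(w + 2))/7 = -4/7 + ((2*V)/(2 + w))/7 = -4/7 + (2*V/(2 + w))/7 = -4/7 + 2*V/(7*(2 + w)))
(p + r(k(6, 5), -11))² = (120 + 2*(-4 + (-5 + 6)/5 - 2*(-11))/(7*(2 - 11)))² = (120 + (2/7)*(-4 + (⅕)*1 + 22)/(-9))² = (120 + (2/7)*(-⅑)*(-4 + ⅕ + 22))² = (120 + (2/7)*(-⅑)*(91/5))² = (120 - 26/45)² = (5374/45)² = 28879876/2025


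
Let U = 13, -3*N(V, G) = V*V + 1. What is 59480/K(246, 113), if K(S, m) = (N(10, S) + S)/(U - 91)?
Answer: -1070640/49 ≈ -21850.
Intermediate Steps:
N(V, G) = -⅓ - V²/3 (N(V, G) = -(V*V + 1)/3 = -(V² + 1)/3 = -(1 + V²)/3 = -⅓ - V²/3)
K(S, m) = 101/234 - S/78 (K(S, m) = ((-⅓ - ⅓*10²) + S)/(13 - 91) = ((-⅓ - ⅓*100) + S)/(-78) = ((-⅓ - 100/3) + S)*(-1/78) = (-101/3 + S)*(-1/78) = 101/234 - S/78)
59480/K(246, 113) = 59480/(101/234 - 1/78*246) = 59480/(101/234 - 41/13) = 59480/(-49/18) = 59480*(-18/49) = -1070640/49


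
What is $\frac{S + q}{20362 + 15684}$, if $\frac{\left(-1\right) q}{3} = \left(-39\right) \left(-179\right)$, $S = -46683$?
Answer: $- \frac{33813}{18023} \approx -1.8761$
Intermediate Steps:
$q = -20943$ ($q = - 3 \left(\left(-39\right) \left(-179\right)\right) = \left(-3\right) 6981 = -20943$)
$\frac{S + q}{20362 + 15684} = \frac{-46683 - 20943}{20362 + 15684} = - \frac{67626}{36046} = \left(-67626\right) \frac{1}{36046} = - \frac{33813}{18023}$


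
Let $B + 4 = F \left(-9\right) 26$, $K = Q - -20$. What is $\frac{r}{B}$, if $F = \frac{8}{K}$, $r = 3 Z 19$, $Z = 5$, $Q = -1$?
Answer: $- \frac{5415}{1948} \approx -2.7798$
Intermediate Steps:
$K = 19$ ($K = -1 - -20 = -1 + 20 = 19$)
$r = 285$ ($r = 3 \cdot 5 \cdot 19 = 15 \cdot 19 = 285$)
$F = \frac{8}{19} \approx 0.42105$
$B = - \frac{1948}{19}$ ($B = -4 + \frac{8}{19} \left(-9\right) 26 = -4 - \frac{1872}{19} = - \frac{1948}{19} \approx -102.53$)
$\frac{r}{B} = \frac{285}{- \frac{1948}{19}} = 285 \left(- \frac{19}{1948}\right) = - \frac{5415}{1948}$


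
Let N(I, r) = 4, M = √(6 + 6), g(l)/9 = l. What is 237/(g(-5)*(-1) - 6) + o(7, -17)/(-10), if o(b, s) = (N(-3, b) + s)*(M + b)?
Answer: 1973/130 + 13*√3/5 ≈ 19.680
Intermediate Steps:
g(l) = 9*l
M = 2*√3 (M = √12 = 2*√3 ≈ 3.4641)
o(b, s) = (4 + s)*(b + 2*√3) (o(b, s) = (4 + s)*(2*√3 + b) = (4 + s)*(b + 2*√3))
237/(g(-5)*(-1) - 6) + o(7, -17)/(-10) = 237/((9*(-5))*(-1) - 6) + (4*7 + 8*√3 + 7*(-17) + 2*(-17)*√3)/(-10) = 237/(-45*(-1) - 6) + (28 + 8*√3 - 119 - 34*√3)*(-⅒) = 237/(45 - 6) + (-91 - 26*√3)*(-⅒) = 237/39 + (91/10 + 13*√3/5) = 237*(1/39) + (91/10 + 13*√3/5) = 79/13 + (91/10 + 13*√3/5) = 1973/130 + 13*√3/5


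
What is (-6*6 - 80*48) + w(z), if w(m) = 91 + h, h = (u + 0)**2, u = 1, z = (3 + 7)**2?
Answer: -3784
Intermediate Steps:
z = 100 (z = 10**2 = 100)
h = 1 (h = (1 + 0)**2 = 1**2 = 1)
w(m) = 92 (w(m) = 91 + 1 = 92)
(-6*6 - 80*48) + w(z) = (-6*6 - 80*48) + 92 = (-36 - 3840) + 92 = -3876 + 92 = -3784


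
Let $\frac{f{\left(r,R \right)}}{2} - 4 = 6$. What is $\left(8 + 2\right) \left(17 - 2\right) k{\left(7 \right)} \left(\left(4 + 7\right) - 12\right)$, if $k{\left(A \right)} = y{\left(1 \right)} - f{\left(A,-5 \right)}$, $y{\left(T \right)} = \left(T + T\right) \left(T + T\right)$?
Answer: $2400$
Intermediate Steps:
$f{\left(r,R \right)} = 20$ ($f{\left(r,R \right)} = 8 + 2 \cdot 6 = 8 + 12 = 20$)
$y{\left(T \right)} = 4 T^{2}$ ($y{\left(T \right)} = 2 T 2 T = 4 T^{2}$)
$k{\left(A \right)} = -16$ ($k{\left(A \right)} = 4 \cdot 1^{2} - 20 = 4 \cdot 1 - 20 = 4 - 20 = -16$)
$\left(8 + 2\right) \left(17 - 2\right) k{\left(7 \right)} \left(\left(4 + 7\right) - 12\right) = \left(8 + 2\right) \left(17 - 2\right) \left(-16\right) \left(\left(4 + 7\right) - 12\right) = 10 \cdot 15 \left(-16\right) \left(11 - 12\right) = 150 \left(-16\right) \left(-1\right) = \left(-2400\right) \left(-1\right) = 2400$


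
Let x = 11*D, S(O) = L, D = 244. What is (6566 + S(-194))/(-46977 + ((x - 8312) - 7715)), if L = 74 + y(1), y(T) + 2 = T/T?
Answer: -6639/60320 ≈ -0.11006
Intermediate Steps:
y(T) = -1 (y(T) = -2 + T/T = -2 + 1 = -1)
L = 73 (L = 74 - 1 = 73)
S(O) = 73
x = 2684 (x = 11*244 = 2684)
(6566 + S(-194))/(-46977 + ((x - 8312) - 7715)) = (6566 + 73)/(-46977 + ((2684 - 8312) - 7715)) = 6639/(-46977 + (-5628 - 7715)) = 6639/(-46977 - 13343) = 6639/(-60320) = 6639*(-1/60320) = -6639/60320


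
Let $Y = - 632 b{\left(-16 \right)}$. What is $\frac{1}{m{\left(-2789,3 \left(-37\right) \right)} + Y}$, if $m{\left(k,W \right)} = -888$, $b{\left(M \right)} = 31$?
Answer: $- \frac{1}{20480} \approx -4.8828 \cdot 10^{-5}$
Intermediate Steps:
$Y = -19592$ ($Y = \left(-632\right) 31 = -19592$)
$\frac{1}{m{\left(-2789,3 \left(-37\right) \right)} + Y} = \frac{1}{-888 - 19592} = \frac{1}{-20480} = - \frac{1}{20480}$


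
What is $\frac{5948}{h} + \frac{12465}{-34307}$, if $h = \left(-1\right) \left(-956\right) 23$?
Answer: $- \frac{17505596}{188585579} \approx -0.092826$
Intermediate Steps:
$h = 21988$ ($h = 956 \cdot 23 = 21988$)
$\frac{5948}{h} + \frac{12465}{-34307} = \frac{5948}{21988} + \frac{12465}{-34307} = 5948 \cdot \frac{1}{21988} + 12465 \left(- \frac{1}{34307}\right) = \frac{1487}{5497} - \frac{12465}{34307} = - \frac{17505596}{188585579}$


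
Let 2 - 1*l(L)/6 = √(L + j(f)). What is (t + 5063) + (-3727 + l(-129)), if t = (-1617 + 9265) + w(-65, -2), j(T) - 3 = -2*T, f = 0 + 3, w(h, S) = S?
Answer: 8994 - 12*I*√33 ≈ 8994.0 - 68.935*I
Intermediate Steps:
f = 3
j(T) = 3 - 2*T
l(L) = 12 - 6*√(-3 + L) (l(L) = 12 - 6*√(L + (3 - 2*3)) = 12 - 6*√(L + (3 - 6)) = 12 - 6*√(L - 3) = 12 - 6*√(-3 + L))
t = 7646 (t = (-1617 + 9265) - 2 = 7648 - 2 = 7646)
(t + 5063) + (-3727 + l(-129)) = (7646 + 5063) + (-3727 + (12 - 6*√(-3 - 129))) = 12709 + (-3727 + (12 - 12*I*√33)) = 12709 + (-3715 - 12*I*√33) = 8994 - 12*I*√33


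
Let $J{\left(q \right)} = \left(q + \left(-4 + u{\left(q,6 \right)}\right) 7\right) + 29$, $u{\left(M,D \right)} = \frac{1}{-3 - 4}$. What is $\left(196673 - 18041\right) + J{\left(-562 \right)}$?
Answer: $178070$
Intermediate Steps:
$u{\left(M,D \right)} = - \frac{1}{7}$ ($u{\left(M,D \right)} = \frac{1}{-7} = - \frac{1}{7}$)
$J{\left(q \right)} = q$ ($J{\left(q \right)} = \left(q + \left(-4 - \frac{1}{7}\right) 7\right) + 29 = \left(q - 29\right) + 29 = \left(-29 + q\right) + 29 = q$)
$\left(196673 - 18041\right) + J{\left(-562 \right)} = \left(196673 - 18041\right) - 562 = 178632 - 562 = 178070$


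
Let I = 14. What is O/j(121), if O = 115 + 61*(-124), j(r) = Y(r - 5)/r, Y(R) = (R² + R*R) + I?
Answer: -901329/26926 ≈ -33.474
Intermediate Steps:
Y(R) = 14 + 2*R² (Y(R) = (R² + R*R) + 14 = (R² + R²) + 14 = 2*R² + 14 = 14 + 2*R²)
j(r) = (14 + 2*(-5 + r)²)/r (j(r) = (14 + 2*(r - 5)²)/r = (14 + 2*(-5 + r)²)/r)
O = -7449 (O = 115 - 7564 = -7449)
O/j(121) = -7449*121/(2*(7 + (-5 + 121)²)) = -7449*121/(2*(7 + 116²)) = -7449*121/(2*(7 + 13456)) = -7449/(2*(1/121)*13463) = -7449/26926/121 = -7449*121/26926 = -901329/26926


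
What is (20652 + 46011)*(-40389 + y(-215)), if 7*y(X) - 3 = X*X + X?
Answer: -15779798730/7 ≈ -2.2543e+9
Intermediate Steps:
y(X) = 3/7 + X/7 + X²/7 (y(X) = 3/7 + (X*X + X)/7 = 3/7 + (X² + X)/7 = 3/7 + (X + X²)/7 = 3/7 + (X/7 + X²/7) = 3/7 + X/7 + X²/7)
(20652 + 46011)*(-40389 + y(-215)) = (20652 + 46011)*(-40389 + (3/7 + (⅐)*(-215) + (⅐)*(-215)²)) = 66663*(-40389 + (3/7 - 215/7 + (⅐)*46225)) = 66663*(-40389 + (3/7 - 215/7 + 46225/7)) = 66663*(-40389 + 46013/7) = 66663*(-236710/7) = -15779798730/7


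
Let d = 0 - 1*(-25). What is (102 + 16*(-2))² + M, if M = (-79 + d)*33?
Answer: 3118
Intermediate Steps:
d = 25 (d = 0 + 25 = 25)
M = -1782 (M = (-79 + 25)*33 = -54*33 = -1782)
(102 + 16*(-2))² + M = (102 + 16*(-2))² - 1782 = (102 - 32)² - 1782 = 70² - 1782 = 4900 - 1782 = 3118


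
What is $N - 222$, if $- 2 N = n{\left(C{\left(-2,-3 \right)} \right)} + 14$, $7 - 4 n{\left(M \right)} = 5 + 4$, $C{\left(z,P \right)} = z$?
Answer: $- \frac{915}{4} \approx -228.75$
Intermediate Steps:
$n{\left(M \right)} = - \frac{1}{2}$ ($n{\left(M \right)} = \frac{7}{4} - \frac{5 + 4}{4} = \frac{7}{4} - \frac{9}{4} = - \frac{1}{2}$)
$N = - \frac{27}{4}$ ($N = - \frac{- \frac{1}{2} + 14}{2} = \left(- \frac{1}{2}\right) \frac{27}{2} = - \frac{27}{4} \approx -6.75$)
$N - 222 = - \frac{27}{4} - 222 = - \frac{915}{4}$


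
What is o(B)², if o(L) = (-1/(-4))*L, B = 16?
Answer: 16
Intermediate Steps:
o(L) = L/4 (o(L) = (-1*(-¼))*L = L/4)
o(B)² = ((¼)*16)² = 4² = 16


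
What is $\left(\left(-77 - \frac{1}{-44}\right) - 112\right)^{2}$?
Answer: $\frac{69139225}{1936} \approx 35712.0$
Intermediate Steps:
$\left(\left(-77 - \frac{1}{-44}\right) - 112\right)^{2} = \left(\left(-77 - - \frac{1}{44}\right) - 112\right)^{2} = \left(\left(-77 + \frac{1}{44}\right) - 112\right)^{2} = \left(- \frac{3387}{44} - 112\right)^{2} = \left(- \frac{8315}{44}\right)^{2} = \frac{69139225}{1936}$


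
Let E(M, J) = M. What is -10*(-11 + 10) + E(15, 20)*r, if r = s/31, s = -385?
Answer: -5465/31 ≈ -176.29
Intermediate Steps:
r = -385/31 ≈ -12.419
-10*(-11 + 10) + E(15, 20)*r = -10*(-11 + 10) + 15*(-385/31) = -10*(-1) - 5775/31 = 10 - 5775/31 = -5465/31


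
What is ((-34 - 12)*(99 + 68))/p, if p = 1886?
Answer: -167/41 ≈ -4.0732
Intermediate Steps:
((-34 - 12)*(99 + 68))/p = ((-34 - 12)*(99 + 68))/1886 = -46*167*(1/1886) = -7682*1/1886 = -167/41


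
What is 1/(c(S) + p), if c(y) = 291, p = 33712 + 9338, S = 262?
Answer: 1/43341 ≈ 2.3073e-5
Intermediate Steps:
p = 43050
1/(c(S) + p) = 1/(291 + 43050) = 1/43341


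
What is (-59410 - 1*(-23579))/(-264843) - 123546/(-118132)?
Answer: 18476540485/15643216638 ≈ 1.1811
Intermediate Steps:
(-59410 - 1*(-23579))/(-264843) - 123546/(-118132) = (-59410 + 23579)*(-1/264843) - 123546*(-1/118132) = -35831*(-1/264843) + 61773/59066 = 35831/264843 + 61773/59066 = 18476540485/15643216638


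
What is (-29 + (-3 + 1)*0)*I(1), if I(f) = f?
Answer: -29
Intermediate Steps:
(-29 + (-3 + 1)*0)*I(1) = (-29 + (-3 + 1)*0)*1 = (-29 - 2*0)*1 = (-29 + 0)*1 = -29*1 = -29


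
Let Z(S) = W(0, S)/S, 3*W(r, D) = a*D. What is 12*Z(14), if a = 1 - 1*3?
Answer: -8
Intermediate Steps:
a = -2 (a = 1 - 3 = -2)
W(r, D) = -2*D/3 (W(r, D) = (-2*D)/3 = -2*D/3)
Z(S) = -2/3 (Z(S) = (-2*S/3)/S = -2/3)
12*Z(14) = 12*(-2/3) = -8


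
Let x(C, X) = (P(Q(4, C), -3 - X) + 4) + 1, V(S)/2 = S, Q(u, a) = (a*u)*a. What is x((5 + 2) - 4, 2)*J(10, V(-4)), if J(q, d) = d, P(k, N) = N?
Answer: 0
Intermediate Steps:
Q(u, a) = u*a²
V(S) = 2*S
x(C, X) = 2 - X (x(C, X) = ((-3 - X) + 4) + 1 = (1 - X) + 1 = 2 - X)
x((5 + 2) - 4, 2)*J(10, V(-4)) = (2 - 1*2)*(2*(-4)) = (2 - 2)*(-8) = 0*(-8) = 0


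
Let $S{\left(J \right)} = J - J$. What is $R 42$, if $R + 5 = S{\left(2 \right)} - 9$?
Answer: $-588$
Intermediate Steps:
$S{\left(J \right)} = 0$
$R = -14$ ($R = -5 + \left(0 - 9\right) = -5 - 9 = -14$)
$R 42 = \left(-14\right) 42 = -588$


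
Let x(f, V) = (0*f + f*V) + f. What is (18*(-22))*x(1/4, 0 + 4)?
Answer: -495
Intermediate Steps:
x(f, V) = f + V*f (x(f, V) = (0 + V*f) + f = V*f + f = f + V*f)
(18*(-22))*x(1/4, 0 + 4) = (18*(-22))*((1 + (0 + 4))/4) = -99*(1 + 4) = -99*5 = -396*5/4 = -495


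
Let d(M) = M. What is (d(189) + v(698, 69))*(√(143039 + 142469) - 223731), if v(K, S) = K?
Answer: -198449397 + 1774*√71377 ≈ -1.9798e+8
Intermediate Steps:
(d(189) + v(698, 69))*(√(143039 + 142469) - 223731) = (189 + 698)*(√(143039 + 142469) - 223731) = 887*(√285508 - 223731) = 887*(2*√71377 - 223731) = 887*(-223731 + 2*√71377) = -198449397 + 1774*√71377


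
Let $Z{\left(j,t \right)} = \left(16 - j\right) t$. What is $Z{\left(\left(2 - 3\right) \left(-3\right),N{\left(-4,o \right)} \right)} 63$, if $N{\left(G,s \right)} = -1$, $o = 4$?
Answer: $-819$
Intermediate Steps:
$Z{\left(j,t \right)} = t \left(16 - j\right)$
$Z{\left(\left(2 - 3\right) \left(-3\right),N{\left(-4,o \right)} \right)} 63 = - (16 - \left(2 - 3\right) \left(-3\right)) 63 = - (16 - \left(-1\right) \left(-3\right)) 63 = - (16 - 3) 63 = \left(-1\right) 13 \cdot 63 = \left(-13\right) 63 = -819$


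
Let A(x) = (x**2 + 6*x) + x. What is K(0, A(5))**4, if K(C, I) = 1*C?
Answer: 0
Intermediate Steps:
A(x) = x**2 + 7*x
K(C, I) = C
K(0, A(5))**4 = 0**4 = 0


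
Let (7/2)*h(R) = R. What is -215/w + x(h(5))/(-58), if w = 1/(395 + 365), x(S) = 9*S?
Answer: -33170245/203 ≈ -1.6340e+5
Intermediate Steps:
h(R) = 2*R/7
w = 1/760 ≈ 0.0013158
-215/w + x(h(5))/(-58) = -215/1/760 + (9*((2/7)*5))/(-58) = -215*760 + (9*(10/7))*(-1/58) = -163400 + (90/7)*(-1/58) = -163400 - 45/203 = -33170245/203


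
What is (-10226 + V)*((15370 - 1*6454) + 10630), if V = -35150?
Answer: -886919296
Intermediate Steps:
(-10226 + V)*((15370 - 1*6454) + 10630) = (-10226 - 35150)*((15370 - 1*6454) + 10630) = -45376*((15370 - 6454) + 10630) = -45376*(8916 + 10630) = -45376*19546 = -886919296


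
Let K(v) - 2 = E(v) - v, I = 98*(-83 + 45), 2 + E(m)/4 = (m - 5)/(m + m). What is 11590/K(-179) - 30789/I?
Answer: 1738124191/23338308 ≈ 74.475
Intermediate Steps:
E(m) = -8 + 2*(-5 + m)/m (E(m) = -8 + 4*((m - 5)/(m + m)) = -8 + 4*((-5 + m)/((2*m))) = -8 + 4*((-5 + m)*(1/(2*m))) = -8 + 4*((-5 + m)/(2*m)) = -8 + 2*(-5 + m)/m)
I = -3724 (I = 98*(-38) = -3724)
K(v) = -4 - v - 10/v (K(v) = 2 + ((-6 - 10/v) - v) = 2 + (-6 - v - 10/v) = -4 - v - 10/v)
11590/K(-179) - 30789/I = 11590/(-4 - 1*(-179) - 10/(-179)) - 30789/(-3724) = 11590/(-4 + 179 - 10*(-1/179)) - 30789*(-1/3724) = 11590/(-4 + 179 + 10/179) + 30789/3724 = 11590/(31335/179) + 30789/3724 = 11590*(179/31335) + 30789/3724 = 414922/6267 + 30789/3724 = 1738124191/23338308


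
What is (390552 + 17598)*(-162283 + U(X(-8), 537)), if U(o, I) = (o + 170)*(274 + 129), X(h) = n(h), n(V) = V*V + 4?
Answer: -27088507350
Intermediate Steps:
n(V) = 4 + V² (n(V) = V² + 4 = 4 + V²)
X(h) = 4 + h²
U(o, I) = 68510 + 403*o (U(o, I) = (170 + o)*403 = 68510 + 403*o)
(390552 + 17598)*(-162283 + U(X(-8), 537)) = (390552 + 17598)*(-162283 + (68510 + 403*(4 + (-8)²))) = 408150*(-162283 + (68510 + 403*(4 + 64))) = 408150*(-162283 + (68510 + 403*68)) = 408150*(-162283 + (68510 + 27404)) = 408150*(-162283 + 95914) = 408150*(-66369) = -27088507350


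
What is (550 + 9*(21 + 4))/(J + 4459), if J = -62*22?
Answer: 155/619 ≈ 0.25040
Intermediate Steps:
J = -1364
(550 + 9*(21 + 4))/(J + 4459) = (550 + 9*(21 + 4))/(-1364 + 4459) = (550 + 9*25)/3095 = (550 + 225)*(1/3095) = 775*(1/3095) = 155/619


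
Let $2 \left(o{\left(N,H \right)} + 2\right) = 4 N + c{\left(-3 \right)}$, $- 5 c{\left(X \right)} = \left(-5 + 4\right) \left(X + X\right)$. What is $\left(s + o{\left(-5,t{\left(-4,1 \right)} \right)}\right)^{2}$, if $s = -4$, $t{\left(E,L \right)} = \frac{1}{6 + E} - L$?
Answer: $\frac{6889}{25} \approx 275.56$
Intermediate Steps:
$c{\left(X \right)} = \frac{2 X}{5}$ ($c{\left(X \right)} = - \frac{\left(-5 + 4\right) \left(X + X\right)}{5} = - \frac{\left(-1\right) 2 X}{5} = - \frac{\left(-2\right) X}{5} = \frac{2 X}{5}$)
$o{\left(N,H \right)} = - \frac{13}{5} + 2 N$ ($o{\left(N,H \right)} = -2 + \frac{4 N + \frac{2}{5} \left(-3\right)}{2} = -2 + \frac{4 N - \frac{6}{5}}{2} = -2 + \frac{- \frac{6}{5} + 4 N}{2} = -2 + \left(- \frac{3}{5} + 2 N\right) = - \frac{13}{5} + 2 N$)
$\left(s + o{\left(-5,t{\left(-4,1 \right)} \right)}\right)^{2} = \left(-4 + \left(- \frac{13}{5} + 2 \left(-5\right)\right)\right)^{2} = \left(-4 - \frac{63}{5}\right)^{2} = \left(- \frac{83}{5}\right)^{2} = \frac{6889}{25}$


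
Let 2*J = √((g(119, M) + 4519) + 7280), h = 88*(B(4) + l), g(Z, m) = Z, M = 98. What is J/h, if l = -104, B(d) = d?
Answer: -√11918/17600 ≈ -0.0062028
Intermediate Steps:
h = -8800 (h = 88*(4 - 104) = 88*(-100) = -8800)
J = √11918/2 (J = √((119 + 4519) + 7280)/2 = √(4638 + 7280)/2 = √11918/2 ≈ 54.585)
J/h = (√11918/2)/(-8800) = (√11918/2)*(-1/8800) = -√11918/17600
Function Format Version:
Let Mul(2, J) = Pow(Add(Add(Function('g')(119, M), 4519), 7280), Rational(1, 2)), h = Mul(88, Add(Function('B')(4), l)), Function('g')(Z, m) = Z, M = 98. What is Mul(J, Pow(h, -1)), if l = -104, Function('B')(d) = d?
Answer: Mul(Rational(-1, 17600), Pow(11918, Rational(1, 2))) ≈ -0.0062028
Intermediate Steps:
h = -8800 (h = Mul(88, Add(4, -104)) = Mul(88, -100) = -8800)
J = Mul(Rational(1, 2), Pow(11918, Rational(1, 2))) (J = Mul(Rational(1, 2), Pow(Add(Add(119, 4519), 7280), Rational(1, 2))) = Mul(Rational(1, 2), Pow(Add(4638, 7280), Rational(1, 2))) = Mul(Rational(1, 2), Pow(11918, Rational(1, 2))) ≈ 54.585)
Mul(J, Pow(h, -1)) = Mul(Mul(Rational(1, 2), Pow(11918, Rational(1, 2))), Pow(-8800, -1)) = Mul(Mul(Rational(1, 2), Pow(11918, Rational(1, 2))), Rational(-1, 8800)) = Mul(Rational(-1, 17600), Pow(11918, Rational(1, 2)))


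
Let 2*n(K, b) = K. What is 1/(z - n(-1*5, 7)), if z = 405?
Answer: 2/815 ≈ 0.0024540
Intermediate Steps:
n(K, b) = K/2
1/(z - n(-1*5, 7)) = 1/(405 - (-1*5)/2) = 1/(405 - (-5)/2) = 1/(405 - 1*(-5/2)) = 1/(405 + 5/2) = 1/(815/2) = 2/815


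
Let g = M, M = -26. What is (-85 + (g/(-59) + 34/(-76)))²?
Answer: 36322642225/5026564 ≈ 7226.1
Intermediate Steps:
g = -26
(-85 + (g/(-59) + 34/(-76)))² = (-85 + (-26/(-59) + 34/(-76)))² = (-85 + (-26*(-1/59) + 34*(-1/76)))² = (-85 + (26/59 - 17/38))² = (-85 - 15/2242)² = (-190585/2242)² = 36322642225/5026564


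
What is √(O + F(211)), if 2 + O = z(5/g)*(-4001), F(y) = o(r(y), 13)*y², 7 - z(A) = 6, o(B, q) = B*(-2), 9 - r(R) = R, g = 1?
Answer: √17982481 ≈ 4240.6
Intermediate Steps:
r(R) = 9 - R
o(B, q) = -2*B
z(A) = 1 (z(A) = 7 - 1*6 = 7 - 6 = 1)
F(y) = y²*(-18 + 2*y) (F(y) = (-2*(9 - y))*y² = (-18 + 2*y)*y² = y²*(-18 + 2*y))
O = -4003 (O = -2 + 1*(-4001) = -2 - 4001 = -4003)
√(O + F(211)) = √(-4003 + 2*211²*(-9 + 211)) = √(-4003 + 2*44521*202) = √(-4003 + 17986484) = √17982481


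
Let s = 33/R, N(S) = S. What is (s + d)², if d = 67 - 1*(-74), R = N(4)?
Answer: 356409/16 ≈ 22276.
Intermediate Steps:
R = 4
d = 141 (d = 67 + 74 = 141)
s = 33/4 ≈ 8.2500
(s + d)² = (33/4 + 141)² = (597/4)² = 356409/16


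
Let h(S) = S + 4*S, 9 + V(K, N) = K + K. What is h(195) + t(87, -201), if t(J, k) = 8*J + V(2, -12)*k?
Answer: 2676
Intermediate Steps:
V(K, N) = -9 + 2*K (V(K, N) = -9 + (K + K) = -9 + 2*K)
h(S) = 5*S
t(J, k) = -5*k + 8*J (t(J, k) = 8*J + (-9 + 2*2)*k = 8*J + (-9 + 4)*k = 8*J - 5*k = -5*k + 8*J)
h(195) + t(87, -201) = 5*195 + (-5*(-201) + 8*87) = 975 + (1005 + 696) = 975 + 1701 = 2676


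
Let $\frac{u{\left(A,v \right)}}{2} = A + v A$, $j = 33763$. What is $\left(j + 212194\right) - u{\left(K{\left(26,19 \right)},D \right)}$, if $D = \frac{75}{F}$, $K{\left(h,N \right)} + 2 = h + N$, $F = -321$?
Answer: $\frac{26310347}{107} \approx 2.4589 \cdot 10^{5}$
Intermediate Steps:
$K{\left(h,N \right)} = -2 + N + h$ ($K{\left(h,N \right)} = -2 + \left(h + N\right) = -2 + \left(N + h\right) = -2 + N + h$)
$D = - \frac{25}{107}$ ($D = \frac{75}{-321} = 75 \left(- \frac{1}{321}\right) = - \frac{25}{107} \approx -0.23364$)
$u{\left(A,v \right)} = 2 A + 2 A v$ ($u{\left(A,v \right)} = 2 \left(A + v A\right) = 2 \left(A + A v\right) = 2 A + 2 A v$)
$\left(j + 212194\right) - u{\left(K{\left(26,19 \right)},D \right)} = \left(33763 + 212194\right) - 2 \left(-2 + 19 + 26\right) \left(1 - \frac{25}{107}\right) = 245957 - 2 \cdot 43 \cdot \frac{82}{107} = 245957 - \frac{7052}{107} = \frac{26310347}{107}$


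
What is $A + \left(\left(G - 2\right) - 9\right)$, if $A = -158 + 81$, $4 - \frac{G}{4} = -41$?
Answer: $92$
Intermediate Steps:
$G = 180$ ($G = 16 - -164 = 16 + 164 = 180$)
$A = -77$
$A + \left(\left(G - 2\right) - 9\right) = -77 + \left(\left(180 - 2\right) - 9\right) = -77 + \left(178 - 9\right) = -77 + 169 = 92$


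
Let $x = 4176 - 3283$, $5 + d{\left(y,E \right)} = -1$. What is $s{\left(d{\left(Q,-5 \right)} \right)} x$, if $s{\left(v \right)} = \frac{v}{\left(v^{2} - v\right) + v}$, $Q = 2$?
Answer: $- \frac{893}{6} \approx -148.83$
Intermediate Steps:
$d{\left(y,E \right)} = -6$ ($d{\left(y,E \right)} = -5 - 1 = -6$)
$x = 893$
$s{\left(v \right)} = \frac{1}{v}$ ($s{\left(v \right)} = \frac{v}{v^{2}} = \frac{1}{v}$)
$s{\left(d{\left(Q,-5 \right)} \right)} x = \frac{1}{-6} \cdot 893 = \left(- \frac{1}{6}\right) 893 = - \frac{893}{6}$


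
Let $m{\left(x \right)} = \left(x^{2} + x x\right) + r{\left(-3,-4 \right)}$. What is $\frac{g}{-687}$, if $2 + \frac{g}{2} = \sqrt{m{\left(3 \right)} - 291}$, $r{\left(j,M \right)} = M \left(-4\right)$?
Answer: $\frac{4}{687} - \frac{2 i \sqrt{257}}{687} \approx 0.0058224 - 0.04667 i$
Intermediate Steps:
$r{\left(j,M \right)} = - 4 M$
$m{\left(x \right)} = 16 + 2 x^{2}$ ($m{\left(x \right)} = \left(x^{2} + x x\right) - -16 = \left(x^{2} + x^{2}\right) + 16 = 2 x^{2} + 16 = 16 + 2 x^{2}$)
$g = -4 + 2 i \sqrt{257}$ ($g = -4 + 2 \sqrt{\left(16 + 2 \cdot 3^{2}\right) - 291} = -4 + 2 \sqrt{\left(16 + 2 \cdot 9\right) - 291} = -4 + 2 \sqrt{\left(16 + 18\right) - 291} = -4 + 2 \sqrt{34 - 291} = -4 + 2 \sqrt{-257} = -4 + 2 i \sqrt{257} \approx -4.0 + 32.062 i$)
$\frac{g}{-687} = \frac{-4 + 2 i \sqrt{257}}{-687} = \left(-4 + 2 i \sqrt{257}\right) \left(- \frac{1}{687}\right) = \frac{4}{687} - \frac{2 i \sqrt{257}}{687}$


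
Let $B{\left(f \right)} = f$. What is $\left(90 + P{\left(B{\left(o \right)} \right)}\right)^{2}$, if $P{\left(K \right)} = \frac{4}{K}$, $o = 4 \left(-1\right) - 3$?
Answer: $\frac{391876}{49} \approx 7997.5$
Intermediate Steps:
$o = -7$ ($o = -4 - 3 = -7$)
$\left(90 + P{\left(B{\left(o \right)} \right)}\right)^{2} = \left(90 + \frac{4}{-7}\right)^{2} = \left(90 + 4 \left(- \frac{1}{7}\right)\right)^{2} = \left(90 - \frac{4}{7}\right)^{2} = \left(\frac{626}{7}\right)^{2} = \frac{391876}{49}$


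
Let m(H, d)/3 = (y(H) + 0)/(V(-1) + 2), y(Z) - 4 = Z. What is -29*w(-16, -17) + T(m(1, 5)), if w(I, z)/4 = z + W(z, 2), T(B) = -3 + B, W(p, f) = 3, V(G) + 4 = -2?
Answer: 6469/4 ≈ 1617.3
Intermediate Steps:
y(Z) = 4 + Z
V(G) = -6 (V(G) = -4 - 2 = -6)
m(H, d) = -3 - 3*H/4 (m(H, d) = 3*(((4 + H) + 0)/(-6 + 2)) = 3*((4 + H)/(-4)) = 3*((4 + H)*(-¼)) = 3*(-1 - H/4) = -3 - 3*H/4)
w(I, z) = 12 + 4*z (w(I, z) = 4*(z + 3) = 4*(3 + z) = 12 + 4*z)
-29*w(-16, -17) + T(m(1, 5)) = -29*(12 + 4*(-17)) + (-3 + (-3 - ¾*1)) = -29*(12 - 68) + (-3 + (-3 - ¾)) = -29*(-56) + (-3 - 15/4) = 1624 - 27/4 = 6469/4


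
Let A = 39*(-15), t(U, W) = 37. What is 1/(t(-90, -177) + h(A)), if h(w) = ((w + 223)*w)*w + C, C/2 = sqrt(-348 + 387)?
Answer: -123885413/15347595554180413 - 2*sqrt(39)/15347595554180413 ≈ -8.0720e-9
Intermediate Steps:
C = 2*sqrt(39) (C = 2*sqrt(-348 + 387) = 2*sqrt(39) ≈ 12.490)
A = -585
h(w) = 2*sqrt(39) + w**2*(223 + w) (h(w) = ((w + 223)*w)*w + 2*sqrt(39) = ((223 + w)*w)*w + 2*sqrt(39) = (w*(223 + w))*w + 2*sqrt(39) = w**2*(223 + w) + 2*sqrt(39) = 2*sqrt(39) + w**2*(223 + w))
1/(t(-90, -177) + h(A)) = 1/(37 + ((-585)**3 + 2*sqrt(39) + 223*(-585)**2)) = 1/(37 + (-200201625 + 2*sqrt(39) + 223*342225)) = 1/(37 + (-200201625 + 2*sqrt(39) + 76316175)) = 1/(37 + (-123885450 + 2*sqrt(39))) = 1/(-123885413 + 2*sqrt(39))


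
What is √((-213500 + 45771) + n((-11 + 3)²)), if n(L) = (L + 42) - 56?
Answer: 3*I*√18631 ≈ 409.49*I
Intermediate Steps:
n(L) = -14 + L (n(L) = (42 + L) - 56 = -14 + L)
√((-213500 + 45771) + n((-11 + 3)²)) = √((-213500 + 45771) + (-14 + (-11 + 3)²)) = √(-167729 + (-14 + (-8)²)) = √(-167729 + (-14 + 64)) = √(-167729 + 50) = √(-167679) = 3*I*√18631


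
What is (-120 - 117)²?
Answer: 56169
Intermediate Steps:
(-120 - 117)² = (-237)² = 56169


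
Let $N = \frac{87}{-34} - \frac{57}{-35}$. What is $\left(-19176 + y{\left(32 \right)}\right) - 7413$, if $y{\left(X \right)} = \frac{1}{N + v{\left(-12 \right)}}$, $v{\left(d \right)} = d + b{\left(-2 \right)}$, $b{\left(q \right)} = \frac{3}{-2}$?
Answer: $- \frac{228293749}{8586} \approx -26589.0$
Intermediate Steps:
$N = - \frac{1107}{1190}$ ($N = 87 \left(- \frac{1}{34}\right) - - \frac{57}{35} = - \frac{87}{34} + \frac{57}{35} = - \frac{1107}{1190} \approx -0.93025$)
$b{\left(q \right)} = - \frac{3}{2}$ ($b{\left(q \right)} = 3 \left(- \frac{1}{2}\right) = - \frac{3}{2}$)
$v{\left(d \right)} = - \frac{3}{2} + d$ ($v{\left(d \right)} = d - \frac{3}{2} = - \frac{3}{2} + d$)
$y{\left(X \right)} = - \frac{595}{8586}$ ($y{\left(X \right)} = \frac{1}{- \frac{1107}{1190} - \frac{27}{2}} = \frac{1}{- \frac{8586}{595}} = - \frac{595}{8586}$)
$\left(-19176 + y{\left(32 \right)}\right) - 7413 = \left(-19176 - \frac{595}{8586}\right) - 7413 = - \frac{164645731}{8586} - 7413 = - \frac{228293749}{8586}$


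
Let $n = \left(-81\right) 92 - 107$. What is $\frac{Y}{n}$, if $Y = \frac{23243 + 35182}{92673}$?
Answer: $- \frac{19475}{233505069} \approx -8.3403 \cdot 10^{-5}$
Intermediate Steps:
$Y = \frac{19475}{30891}$ ($Y = 58425 \cdot \frac{1}{92673} = \frac{19475}{30891} \approx 0.63044$)
$n = -7559$ ($n = -7452 - 107 = -7559$)
$\frac{Y}{n} = \frac{19475}{30891 \left(-7559\right)} = \frac{19475}{30891} \left(- \frac{1}{7559}\right) = - \frac{19475}{233505069}$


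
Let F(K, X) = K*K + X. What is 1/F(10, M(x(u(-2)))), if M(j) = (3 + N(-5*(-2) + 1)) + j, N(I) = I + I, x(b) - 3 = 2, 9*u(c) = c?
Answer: 1/130 ≈ 0.0076923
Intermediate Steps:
u(c) = c/9
x(b) = 5 (x(b) = 3 + 2 = 5)
N(I) = 2*I
M(j) = 25 + j (M(j) = (3 + 2*(-5*(-2) + 1)) + j = (3 + 2*(10 + 1)) + j = (3 + 2*11) + j = (3 + 22) + j = 25 + j)
F(K, X) = X + K**2 (F(K, X) = K**2 + X = X + K**2)
1/F(10, M(x(u(-2)))) = 1/((25 + 5) + 10**2) = 1/(30 + 100) = 1/130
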